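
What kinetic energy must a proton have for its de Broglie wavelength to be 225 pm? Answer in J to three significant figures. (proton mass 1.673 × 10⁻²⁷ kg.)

p = h/λ = 6.626 × 10⁻³⁴ / 2.250 × 10⁻¹⁰ = 2.945 × 10⁻²⁴ kg·m/s.
KE = p²/(2m) = (2.945 × 10⁻²⁴)² / (2 × 1.673 × 10⁻²⁷) = 2.592 × 10⁻²¹ J = 2.59 × 10⁻²¹ J.

KE = 2.59 × 10⁻²¹ J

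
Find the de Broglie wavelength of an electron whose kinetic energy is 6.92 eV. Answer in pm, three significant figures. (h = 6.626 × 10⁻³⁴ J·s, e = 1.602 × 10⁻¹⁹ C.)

KE = 6.92 eV = 1.109 × 10⁻¹⁸ J.
p = √(2mKE) = √(2 × 9.109 × 10⁻³¹ × 1.109 × 10⁻¹⁸) = 1.421 × 10⁻²⁴ kg·m/s.
λ = h/p = 6.626 × 10⁻³⁴ / 1.421 × 10⁻²⁴ = 4.66 × 10⁻¹⁰ m = 466 pm.

λ = 466 pm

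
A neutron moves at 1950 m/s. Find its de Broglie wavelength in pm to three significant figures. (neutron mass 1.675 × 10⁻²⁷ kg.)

p = mv = 1.675 × 10⁻²⁷ × 1950 = 3.266 × 10⁻²⁴ kg·m/s.
λ = h/p = 6.626 × 10⁻³⁴ / 3.266 × 10⁻²⁴ = 2.03 × 10⁻¹⁰ m = 203 pm.

λ = 203 pm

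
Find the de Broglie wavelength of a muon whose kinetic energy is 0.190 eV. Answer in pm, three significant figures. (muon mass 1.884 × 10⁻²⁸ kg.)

λ = 196 pm

KE = 0.190 eV = 3.044 × 10⁻²⁰ J.
p = √(2mKE) = √(2 × 1.884 × 10⁻²⁸ × 3.044 × 10⁻²⁰) = 3.387 × 10⁻²⁴ kg·m/s.
λ = h/p = 6.626 × 10⁻³⁴ / 3.387 × 10⁻²⁴ = 1.96 × 10⁻¹⁰ m = 196 pm.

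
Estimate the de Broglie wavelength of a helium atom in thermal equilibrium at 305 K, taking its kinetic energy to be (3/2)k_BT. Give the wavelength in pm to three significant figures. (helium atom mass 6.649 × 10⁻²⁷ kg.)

KE = (3/2)k_BT = 1.5 × 1.381 × 10⁻²³ × 305 = 6.318 × 10⁻²¹ J.
p = √(2mKE) = √(2 × 6.649 × 10⁻²⁷ × 6.318 × 10⁻²¹) = 9.166 × 10⁻²⁴ kg·m/s.
λ = h/p = 7.23 × 10⁻¹¹ m = 72.3 pm.

λ = 72.3 pm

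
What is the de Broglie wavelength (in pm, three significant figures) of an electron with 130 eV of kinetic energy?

KE = 130 eV = 2.083 × 10⁻¹⁷ J.
p = √(2mKE) = √(2 × 9.109 × 10⁻³¹ × 2.083 × 10⁻¹⁷) = 6.160 × 10⁻²⁴ kg·m/s.
λ = h/p = 6.626 × 10⁻³⁴ / 6.160 × 10⁻²⁴ = 1.08 × 10⁻¹⁰ m = 108 pm.

λ = 108 pm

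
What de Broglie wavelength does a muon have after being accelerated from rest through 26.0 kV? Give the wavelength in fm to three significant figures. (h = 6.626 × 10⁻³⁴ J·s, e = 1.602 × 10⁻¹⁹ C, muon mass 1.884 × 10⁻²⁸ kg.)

λ = 529 fm

KE = eV = 1.602 × 10⁻¹⁹ × 2.600 × 10⁴ = 4.165 × 10⁻¹⁵ J.
p = √(2mKE) = √(2 × 1.884 × 10⁻²⁸ × 4.165 × 10⁻¹⁵) = 1.253 × 10⁻²¹ kg·m/s.
λ = h/p = 6.626 × 10⁻³⁴ / 1.253 × 10⁻²¹ = 5.29 × 10⁻¹³ m = 529 fm.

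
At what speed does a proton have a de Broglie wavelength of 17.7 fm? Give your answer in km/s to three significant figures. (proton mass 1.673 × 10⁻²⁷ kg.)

v = 2.24 × 10⁴ km/s

p = h/λ = 6.626 × 10⁻³⁴ / 1.770 × 10⁻¹⁴ = 3.744 × 10⁻²⁰ kg·m/s.
v = p/m = 3.744 × 10⁻²⁰ / 1.673 × 10⁻²⁷ = 2.24 × 10⁷ m/s = 2.24 × 10⁴ km/s.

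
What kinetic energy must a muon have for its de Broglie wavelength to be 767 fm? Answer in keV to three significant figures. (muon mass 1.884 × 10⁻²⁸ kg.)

p = h/λ = 6.626 × 10⁻³⁴ / 7.670 × 10⁻¹³ = 8.639 × 10⁻²² kg·m/s.
KE = p²/(2m) = (8.639 × 10⁻²²)² / (2 × 1.884 × 10⁻²⁸) = 1.981 × 10⁻¹⁵ J = 12.4 keV.

KE = 12.4 keV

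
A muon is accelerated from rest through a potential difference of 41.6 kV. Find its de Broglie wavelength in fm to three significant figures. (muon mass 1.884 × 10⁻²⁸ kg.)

KE = eV = 1.602 × 10⁻¹⁹ × 4.160 × 10⁴ = 6.664 × 10⁻¹⁵ J.
p = √(2mKE) = √(2 × 1.884 × 10⁻²⁸ × 6.664 × 10⁻¹⁵) = 1.585 × 10⁻²¹ kg·m/s.
λ = h/p = 6.626 × 10⁻³⁴ / 1.585 × 10⁻²¹ = 4.18 × 10⁻¹³ m = 418 fm.

λ = 418 fm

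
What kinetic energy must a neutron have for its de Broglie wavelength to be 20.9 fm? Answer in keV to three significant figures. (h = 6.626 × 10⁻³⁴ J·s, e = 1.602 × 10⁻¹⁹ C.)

p = h/λ = 6.626 × 10⁻³⁴ / 2.090 × 10⁻¹⁴ = 3.170 × 10⁻²⁰ kg·m/s.
KE = p²/(2m) = (3.170 × 10⁻²⁰)² / (2 × 1.675 × 10⁻²⁷) = 3.000 × 10⁻¹³ J = 1870 keV.

KE = 1870 keV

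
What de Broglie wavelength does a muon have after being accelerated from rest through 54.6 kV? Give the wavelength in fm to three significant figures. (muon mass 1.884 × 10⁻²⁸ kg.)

KE = eV = 1.602 × 10⁻¹⁹ × 5.460 × 10⁴ = 8.747 × 10⁻¹⁵ J.
p = √(2mKE) = √(2 × 1.884 × 10⁻²⁸ × 8.747 × 10⁻¹⁵) = 1.815 × 10⁻²¹ kg·m/s.
λ = h/p = 6.626 × 10⁻³⁴ / 1.815 × 10⁻²¹ = 3.65 × 10⁻¹³ m = 365 fm.

λ = 365 fm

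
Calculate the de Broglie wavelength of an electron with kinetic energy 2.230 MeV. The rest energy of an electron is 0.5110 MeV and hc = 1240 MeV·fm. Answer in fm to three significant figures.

Total energy E = KE + m₀c² = 2.230 + 0.5110 = 2.7410 MeV.
(pc)² = E² − (m₀c²)² = (2.7410)² − (0.5110)² = 7.252 MeV², so pc = 2.693 MeV.
λ = hc/(pc) = 1240 MeV·fm / 2.693 MeV = 460 fm.

λ = 460 fm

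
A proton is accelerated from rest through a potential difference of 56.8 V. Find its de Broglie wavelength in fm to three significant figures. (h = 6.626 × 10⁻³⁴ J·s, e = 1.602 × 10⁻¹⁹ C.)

KE = eV = 1.602 × 10⁻¹⁹ × 56.80 = 9.099 × 10⁻¹⁸ J.
p = √(2mKE) = √(2 × 1.673 × 10⁻²⁷ × 9.099 × 10⁻¹⁸) = 1.745 × 10⁻²² kg·m/s.
λ = h/p = 6.626 × 10⁻³⁴ / 1.745 × 10⁻²² = 3.80 × 10⁻¹² m = 3800 fm.

λ = 3800 fm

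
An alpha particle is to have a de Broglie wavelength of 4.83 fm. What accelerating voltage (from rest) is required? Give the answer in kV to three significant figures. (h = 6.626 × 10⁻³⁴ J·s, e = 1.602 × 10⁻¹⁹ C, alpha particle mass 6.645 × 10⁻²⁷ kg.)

V = 4420 kV

p = h/λ = 6.626 × 10⁻³⁴ / 4.830 × 10⁻¹⁵ = 1.372 × 10⁻¹⁹ kg·m/s.
KE = p²/(2m) = 1.416 × 10⁻¹² J.
V = KE/2e = 1.416 × 10⁻¹² / (2 × 1.602 × 10⁻¹⁹) = 4420 kV.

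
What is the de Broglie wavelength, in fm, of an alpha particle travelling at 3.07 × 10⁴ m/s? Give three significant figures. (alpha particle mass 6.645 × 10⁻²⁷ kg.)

p = mv = 6.645 × 10⁻²⁷ × 3.07 × 10⁴ = 2.040 × 10⁻²² kg·m/s.
λ = h/p = 6.626 × 10⁻³⁴ / 2.040 × 10⁻²² = 3.25 × 10⁻¹² m = 3250 fm.

λ = 3250 fm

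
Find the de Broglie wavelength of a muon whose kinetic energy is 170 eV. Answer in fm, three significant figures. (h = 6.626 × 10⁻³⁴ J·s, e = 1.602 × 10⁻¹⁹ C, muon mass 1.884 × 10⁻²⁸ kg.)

KE = 170 eV = 2.723 × 10⁻¹⁷ J.
p = √(2mKE) = √(2 × 1.884 × 10⁻²⁸ × 2.723 × 10⁻¹⁷) = 1.013 × 10⁻²² kg·m/s.
λ = h/p = 6.626 × 10⁻³⁴ / 1.013 × 10⁻²² = 6.54 × 10⁻¹² m = 6540 fm.

λ = 6540 fm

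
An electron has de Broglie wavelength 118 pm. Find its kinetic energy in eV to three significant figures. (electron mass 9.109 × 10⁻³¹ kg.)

p = h/λ = 6.626 × 10⁻³⁴ / 1.180 × 10⁻¹⁰ = 5.615 × 10⁻²⁴ kg·m/s.
KE = p²/(2m) = (5.615 × 10⁻²⁴)² / (2 × 9.109 × 10⁻³¹) = 1.731 × 10⁻¹⁷ J = 108 eV.

KE = 108 eV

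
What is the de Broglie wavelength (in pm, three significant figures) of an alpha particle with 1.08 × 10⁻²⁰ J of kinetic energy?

λ = 55.3 pm

p = √(2mKE) = √(2 × 6.645 × 10⁻²⁷ × 1.080 × 10⁻²⁰) = 1.198 × 10⁻²³ kg·m/s.
λ = h/p = 6.626 × 10⁻³⁴ / 1.198 × 10⁻²³ = 5.53 × 10⁻¹¹ m = 55.3 pm.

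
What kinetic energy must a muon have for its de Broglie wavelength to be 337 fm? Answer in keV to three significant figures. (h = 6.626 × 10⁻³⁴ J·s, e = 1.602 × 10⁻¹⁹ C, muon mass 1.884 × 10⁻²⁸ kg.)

p = h/λ = 6.626 × 10⁻³⁴ / 3.370 × 10⁻¹³ = 1.966 × 10⁻²¹ kg·m/s.
KE = p²/(2m) = (1.966 × 10⁻²¹)² / (2 × 1.884 × 10⁻²⁸) = 1.026 × 10⁻¹⁴ J = 64.0 keV.

KE = 64.0 keV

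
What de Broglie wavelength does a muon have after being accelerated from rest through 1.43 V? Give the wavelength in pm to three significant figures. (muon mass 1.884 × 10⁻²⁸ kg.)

λ = 71.3 pm

KE = eV = 1.602 × 10⁻¹⁹ × 1.430 = 2.291 × 10⁻¹⁹ J.
p = √(2mKE) = √(2 × 1.884 × 10⁻²⁸ × 2.291 × 10⁻¹⁹) = 9.291 × 10⁻²⁴ kg·m/s.
λ = h/p = 6.626 × 10⁻³⁴ / 9.291 × 10⁻²⁴ = 7.13 × 10⁻¹¹ m = 71.3 pm.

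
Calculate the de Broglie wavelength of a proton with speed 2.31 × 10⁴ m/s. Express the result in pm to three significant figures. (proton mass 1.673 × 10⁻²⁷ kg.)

λ = 17.1 pm

p = mv = 1.673 × 10⁻²⁷ × 2.31 × 10⁴ = 3.865 × 10⁻²³ kg·m/s.
λ = h/p = 6.626 × 10⁻³⁴ / 3.865 × 10⁻²³ = 1.71 × 10⁻¹¹ m = 17.1 pm.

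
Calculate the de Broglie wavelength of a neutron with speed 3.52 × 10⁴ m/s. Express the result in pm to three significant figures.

p = mv = 1.675 × 10⁻²⁷ × 3.52 × 10⁴ = 5.896 × 10⁻²³ kg·m/s.
λ = h/p = 6.626 × 10⁻³⁴ / 5.896 × 10⁻²³ = 1.12 × 10⁻¹¹ m = 11.2 pm.

λ = 11.2 pm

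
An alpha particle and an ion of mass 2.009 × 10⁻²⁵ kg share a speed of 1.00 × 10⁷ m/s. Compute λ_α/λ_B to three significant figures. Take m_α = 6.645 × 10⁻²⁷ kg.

λ_α/λ_B = 30.2

At fixed v, p = mv so λ = h/(mv) ∝ 1/m.
λ_α/λ_B = m_B/m_α = 2.009 × 10⁻²⁵/6.645 × 10⁻²⁷ = 30.2.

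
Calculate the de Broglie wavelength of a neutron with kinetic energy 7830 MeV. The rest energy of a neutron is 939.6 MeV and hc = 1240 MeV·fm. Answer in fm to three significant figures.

Total energy E = KE + m₀c² = 7830 + 939.6 = 8769.6 MeV.
(pc)² = E² − (m₀c²)² = (8769.6)² − (939.6)² = 7.602 × 10⁷ MeV², so pc = 8719 MeV.
λ = hc/(pc) = 1240 MeV·fm / 8719 MeV = 0.142 fm.

λ = 0.142 fm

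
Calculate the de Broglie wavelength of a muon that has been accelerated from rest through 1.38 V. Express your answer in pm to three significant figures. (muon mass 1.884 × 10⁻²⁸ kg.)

λ = 72.6 pm

KE = eV = 1.602 × 10⁻¹⁹ × 1.380 = 2.211 × 10⁻¹⁹ J.
p = √(2mKE) = √(2 × 1.884 × 10⁻²⁸ × 2.211 × 10⁻¹⁹) = 9.127 × 10⁻²⁴ kg·m/s.
λ = h/p = 6.626 × 10⁻³⁴ / 9.127 × 10⁻²⁴ = 7.26 × 10⁻¹¹ m = 72.6 pm.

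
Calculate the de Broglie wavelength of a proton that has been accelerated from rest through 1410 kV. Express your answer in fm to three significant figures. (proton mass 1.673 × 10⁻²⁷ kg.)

λ = 24.1 fm

KE = eV = 1.602 × 10⁻¹⁹ × 1.410 × 10⁶ = 2.259 × 10⁻¹³ J.
p = √(2mKE) = √(2 × 1.673 × 10⁻²⁷ × 2.259 × 10⁻¹³) = 2.749 × 10⁻²⁰ kg·m/s.
λ = h/p = 6.626 × 10⁻³⁴ / 2.749 × 10⁻²⁰ = 2.41 × 10⁻¹⁴ m = 24.1 fm.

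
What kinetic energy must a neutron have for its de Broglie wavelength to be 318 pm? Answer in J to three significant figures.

KE = 1.30 × 10⁻²¹ J

p = h/λ = 6.626 × 10⁻³⁴ / 3.180 × 10⁻¹⁰ = 2.084 × 10⁻²⁴ kg·m/s.
KE = p²/(2m) = (2.084 × 10⁻²⁴)² / (2 × 1.675 × 10⁻²⁷) = 1.296 × 10⁻²¹ J = 1.30 × 10⁻²¹ J.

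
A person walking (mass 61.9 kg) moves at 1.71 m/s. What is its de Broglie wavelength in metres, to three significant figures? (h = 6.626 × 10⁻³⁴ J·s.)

p = mv = 61.9 × 1.71 = 1.058 × 10² kg·m/s.
λ = h/p = 6.626 × 10⁻³⁴ / 1.058 × 10² = 6.26 × 10⁻³⁶ m.

λ = 6.26 × 10⁻³⁶ m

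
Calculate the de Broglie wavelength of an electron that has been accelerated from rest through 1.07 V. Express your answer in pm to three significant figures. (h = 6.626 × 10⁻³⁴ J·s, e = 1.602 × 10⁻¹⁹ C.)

KE = eV = 1.602 × 10⁻¹⁹ × 1.070 = 1.714 × 10⁻¹⁹ J.
p = √(2mKE) = √(2 × 9.109 × 10⁻³¹ × 1.714 × 10⁻¹⁹) = 5.588 × 10⁻²⁵ kg·m/s.
λ = h/p = 6.626 × 10⁻³⁴ / 5.588 × 10⁻²⁵ = 1.19 × 10⁻⁹ m = 1190 pm.

λ = 1190 pm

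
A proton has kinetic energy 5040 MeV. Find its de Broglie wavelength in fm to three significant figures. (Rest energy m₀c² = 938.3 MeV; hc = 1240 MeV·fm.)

λ = 0.210 fm

Total energy E = KE + m₀c² = 5040 + 938.3 = 5978.3 MeV.
(pc)² = E² − (m₀c²)² = (5978.3)² − (938.3)² = 3.486 × 10⁷ MeV², so pc = 5904 MeV.
λ = hc/(pc) = 1240 MeV·fm / 5904 MeV = 0.210 fm.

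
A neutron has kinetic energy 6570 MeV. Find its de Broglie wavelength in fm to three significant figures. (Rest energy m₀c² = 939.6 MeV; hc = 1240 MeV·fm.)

λ = 0.166 fm

Total energy E = KE + m₀c² = 6570 + 939.6 = 7509.6 MeV.
(pc)² = E² − (m₀c²)² = (7509.6)² − (939.6)² = 5.551 × 10⁷ MeV², so pc = 7451 MeV.
λ = hc/(pc) = 1240 MeV·fm / 7451 MeV = 0.166 fm.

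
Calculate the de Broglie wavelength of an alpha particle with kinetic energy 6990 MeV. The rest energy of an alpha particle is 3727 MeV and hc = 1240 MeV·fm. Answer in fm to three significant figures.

Total energy E = KE + m₀c² = 6990 + 3727 = 10717 MeV.
(pc)² = E² − (m₀c²)² = (10717)² − (3727)² = 1.010 × 10⁸ MeV², so pc = 1.005 × 10⁴ MeV.
λ = hc/(pc) = 1240 MeV·fm / 1.005 × 10⁴ MeV = 0.123 fm.

λ = 0.123 fm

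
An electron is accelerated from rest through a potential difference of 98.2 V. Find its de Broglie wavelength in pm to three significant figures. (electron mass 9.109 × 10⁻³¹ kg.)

λ = 124 pm

KE = eV = 1.602 × 10⁻¹⁹ × 98.20 = 1.573 × 10⁻¹⁷ J.
p = √(2mKE) = √(2 × 9.109 × 10⁻³¹ × 1.573 × 10⁻¹⁷) = 5.353 × 10⁻²⁴ kg·m/s.
λ = h/p = 6.626 × 10⁻³⁴ / 5.353 × 10⁻²⁴ = 1.24 × 10⁻¹⁰ m = 124 pm.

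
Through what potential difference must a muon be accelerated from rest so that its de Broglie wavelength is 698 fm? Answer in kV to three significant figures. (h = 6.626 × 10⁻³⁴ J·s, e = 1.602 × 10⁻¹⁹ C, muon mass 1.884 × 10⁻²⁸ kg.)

V = 14.9 kV

p = h/λ = 6.626 × 10⁻³⁴ / 6.980 × 10⁻¹³ = 9.493 × 10⁻²² kg·m/s.
KE = p²/(2m) = 2.392 × 10⁻¹⁵ J.
V = KE/e = 2.392 × 10⁻¹⁵ / (1.602 × 10⁻¹⁹) = 14.9 kV.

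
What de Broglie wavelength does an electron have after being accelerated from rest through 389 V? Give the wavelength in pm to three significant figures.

λ = 62.2 pm

KE = eV = 1.602 × 10⁻¹⁹ × 389.0 = 6.232 × 10⁻¹⁷ J.
p = √(2mKE) = √(2 × 9.109 × 10⁻³¹ × 6.232 × 10⁻¹⁷) = 1.066 × 10⁻²³ kg·m/s.
λ = h/p = 6.626 × 10⁻³⁴ / 1.066 × 10⁻²³ = 6.22 × 10⁻¹¹ m = 62.2 pm.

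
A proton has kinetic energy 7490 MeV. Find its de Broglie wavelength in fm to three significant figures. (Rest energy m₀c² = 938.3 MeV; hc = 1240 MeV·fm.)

Total energy E = KE + m₀c² = 7490 + 938.3 = 8428.3 MeV.
(pc)² = E² − (m₀c²)² = (8428.3)² − (938.3)² = 7.016 × 10⁷ MeV², so pc = 8376 MeV.
λ = hc/(pc) = 1240 MeV·fm / 8376 MeV = 0.148 fm.

λ = 0.148 fm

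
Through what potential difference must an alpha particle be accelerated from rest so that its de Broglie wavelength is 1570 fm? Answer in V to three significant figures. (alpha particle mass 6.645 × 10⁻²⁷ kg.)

V = 41.8 V

p = h/λ = 6.626 × 10⁻³⁴ / 1.570 × 10⁻¹² = 4.220 × 10⁻²² kg·m/s.
KE = p²/(2m) = 1.340 × 10⁻¹⁷ J.
V = KE/2e = 1.340 × 10⁻¹⁷ / (2 × 1.602 × 10⁻¹⁹) = 41.8 V.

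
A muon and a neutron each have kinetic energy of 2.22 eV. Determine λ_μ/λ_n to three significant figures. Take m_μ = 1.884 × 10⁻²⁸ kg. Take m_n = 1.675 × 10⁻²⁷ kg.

At fixed KE, p = √(2mKE) so λ = h/p ∝ 1/√m.
λ_μ/λ_n = √(m_n/m_μ) = √(1.675 × 10⁻²⁷/1.884 × 10⁻²⁸) = √(8.891) = 2.98.

λ_μ/λ_n = 2.98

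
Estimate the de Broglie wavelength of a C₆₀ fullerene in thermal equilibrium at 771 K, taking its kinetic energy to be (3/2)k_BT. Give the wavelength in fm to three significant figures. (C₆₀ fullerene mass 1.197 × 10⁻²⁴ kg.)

KE = (3/2)k_BT = 1.5 × 1.381 × 10⁻²³ × 771 = 1.597 × 10⁻²⁰ J.
p = √(2mKE) = √(2 × 1.197 × 10⁻²⁴ × 1.597 × 10⁻²⁰) = 1.955 × 10⁻²² kg·m/s.
λ = h/p = 3.39 × 10⁻¹² m = 3390 fm.

λ = 3390 fm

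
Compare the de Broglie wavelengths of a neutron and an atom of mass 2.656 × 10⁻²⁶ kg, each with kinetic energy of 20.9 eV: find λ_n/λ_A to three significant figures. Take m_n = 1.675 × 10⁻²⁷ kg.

λ_n/λ_A = 3.98

At fixed KE, p = √(2mKE) so λ = h/p ∝ 1/√m.
λ_n/λ_A = √(m_A/m_n) = √(2.656 × 10⁻²⁶/1.675 × 10⁻²⁷) = √(15.86) = 3.98.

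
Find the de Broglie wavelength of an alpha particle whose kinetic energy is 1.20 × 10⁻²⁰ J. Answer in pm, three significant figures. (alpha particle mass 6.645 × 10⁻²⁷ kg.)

λ = 52.5 pm

p = √(2mKE) = √(2 × 6.645 × 10⁻²⁷ × 1.200 × 10⁻²⁰) = 1.263 × 10⁻²³ kg·m/s.
λ = h/p = 6.626 × 10⁻³⁴ / 1.263 × 10⁻²³ = 5.25 × 10⁻¹¹ m = 52.5 pm.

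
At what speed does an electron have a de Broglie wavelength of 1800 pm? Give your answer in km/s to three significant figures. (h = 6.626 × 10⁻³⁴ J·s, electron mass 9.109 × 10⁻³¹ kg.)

v = 404 km/s

p = h/λ = 6.626 × 10⁻³⁴ / 1.800 × 10⁻⁹ = 3.681 × 10⁻²⁵ kg·m/s.
v = p/m = 3.681 × 10⁻²⁵ / 9.109 × 10⁻³¹ = 4.04 × 10⁵ m/s = 404 km/s.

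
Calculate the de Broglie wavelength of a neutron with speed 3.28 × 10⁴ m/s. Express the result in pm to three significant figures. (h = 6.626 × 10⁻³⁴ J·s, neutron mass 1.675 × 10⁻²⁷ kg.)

p = mv = 1.675 × 10⁻²⁷ × 3.28 × 10⁴ = 5.494 × 10⁻²³ kg·m/s.
λ = h/p = 6.626 × 10⁻³⁴ / 5.494 × 10⁻²³ = 1.21 × 10⁻¹¹ m = 12.1 pm.

λ = 12.1 pm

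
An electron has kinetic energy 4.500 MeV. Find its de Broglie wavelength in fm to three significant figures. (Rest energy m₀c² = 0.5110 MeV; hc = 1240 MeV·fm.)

λ = 249 fm

Total energy E = KE + m₀c² = 4.500 + 0.5110 = 5.0110 MeV.
(pc)² = E² − (m₀c²)² = (5.0110)² − (0.5110)² = 24.85 MeV², so pc = 4.985 MeV.
λ = hc/(pc) = 1240 MeV·fm / 4.985 MeV = 249 fm.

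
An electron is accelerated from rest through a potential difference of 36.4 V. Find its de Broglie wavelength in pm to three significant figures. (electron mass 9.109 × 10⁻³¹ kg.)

KE = eV = 1.602 × 10⁻¹⁹ × 36.40 = 5.831 × 10⁻¹⁸ J.
p = √(2mKE) = √(2 × 9.109 × 10⁻³¹ × 5.831 × 10⁻¹⁸) = 3.259 × 10⁻²⁴ kg·m/s.
λ = h/p = 6.626 × 10⁻³⁴ / 3.259 × 10⁻²⁴ = 2.03 × 10⁻¹⁰ m = 203 pm.

λ = 203 pm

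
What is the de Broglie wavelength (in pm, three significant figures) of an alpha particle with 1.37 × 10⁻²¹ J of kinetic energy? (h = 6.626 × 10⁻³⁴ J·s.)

λ = 155 pm

p = √(2mKE) = √(2 × 6.645 × 10⁻²⁷ × 1.370 × 10⁻²¹) = 4.267 × 10⁻²⁴ kg·m/s.
λ = h/p = 6.626 × 10⁻³⁴ / 4.267 × 10⁻²⁴ = 1.55 × 10⁻¹⁰ m = 155 pm.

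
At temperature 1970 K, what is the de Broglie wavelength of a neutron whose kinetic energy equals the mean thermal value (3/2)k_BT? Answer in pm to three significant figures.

KE = (3/2)k_BT = 1.5 × 1.381 × 10⁻²³ × 1970 = 4.081 × 10⁻²⁰ J.
p = √(2mKE) = √(2 × 1.675 × 10⁻²⁷ × 4.081 × 10⁻²⁰) = 1.169 × 10⁻²³ kg·m/s.
λ = h/p = 5.67 × 10⁻¹¹ m = 56.7 pm.

λ = 56.7 pm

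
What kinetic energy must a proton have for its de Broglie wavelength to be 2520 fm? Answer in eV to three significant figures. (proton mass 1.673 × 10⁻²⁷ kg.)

KE = 129 eV

p = h/λ = 6.626 × 10⁻³⁴ / 2.520 × 10⁻¹² = 2.629 × 10⁻²² kg·m/s.
KE = p²/(2m) = (2.629 × 10⁻²²)² / (2 × 1.673 × 10⁻²⁷) = 2.066 × 10⁻¹⁷ J = 129 eV.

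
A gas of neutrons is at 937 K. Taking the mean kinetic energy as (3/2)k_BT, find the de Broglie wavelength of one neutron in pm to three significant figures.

KE = (3/2)k_BT = 1.5 × 1.381 × 10⁻²³ × 937 = 1.941 × 10⁻²⁰ J.
p = √(2mKE) = √(2 × 1.675 × 10⁻²⁷ × 1.941 × 10⁻²⁰) = 8.064 × 10⁻²⁴ kg·m/s.
λ = h/p = 8.22 × 10⁻¹¹ m = 82.2 pm.

λ = 82.2 pm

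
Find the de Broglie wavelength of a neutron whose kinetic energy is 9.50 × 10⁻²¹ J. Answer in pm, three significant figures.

λ = 117 pm

p = √(2mKE) = √(2 × 1.675 × 10⁻²⁷ × 9.500 × 10⁻²¹) = 5.641 × 10⁻²⁴ kg·m/s.
λ = h/p = 6.626 × 10⁻³⁴ / 5.641 × 10⁻²⁴ = 1.17 × 10⁻¹⁰ m = 117 pm.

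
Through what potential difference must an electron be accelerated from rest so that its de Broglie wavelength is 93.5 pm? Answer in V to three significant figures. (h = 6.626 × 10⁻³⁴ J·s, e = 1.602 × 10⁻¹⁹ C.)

p = h/λ = 6.626 × 10⁻³⁴ / 9.350 × 10⁻¹¹ = 7.087 × 10⁻²⁴ kg·m/s.
KE = p²/(2m) = 2.757 × 10⁻¹⁷ J.
V = KE/e = 2.757 × 10⁻¹⁷ / (1.602 × 10⁻¹⁹) = 172 V.

V = 172 V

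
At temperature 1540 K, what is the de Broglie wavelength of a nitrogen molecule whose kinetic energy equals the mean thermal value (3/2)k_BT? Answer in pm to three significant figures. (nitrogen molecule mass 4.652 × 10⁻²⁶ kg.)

λ = 12.2 pm

KE = (3/2)k_BT = 1.5 × 1.381 × 10⁻²³ × 1540 = 3.190 × 10⁻²⁰ J.
p = √(2mKE) = √(2 × 4.652 × 10⁻²⁶ × 3.190 × 10⁻²⁰) = 5.448 × 10⁻²³ kg·m/s.
λ = h/p = 1.22 × 10⁻¹¹ m = 12.2 pm.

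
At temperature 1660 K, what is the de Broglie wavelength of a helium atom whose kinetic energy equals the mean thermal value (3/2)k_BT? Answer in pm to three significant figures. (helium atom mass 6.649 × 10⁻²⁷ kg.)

λ = 31.0 pm

KE = (3/2)k_BT = 1.5 × 1.381 × 10⁻²³ × 1660 = 3.439 × 10⁻²⁰ J.
p = √(2mKE) = √(2 × 6.649 × 10⁻²⁷ × 3.439 × 10⁻²⁰) = 2.138 × 10⁻²³ kg·m/s.
λ = h/p = 3.10 × 10⁻¹¹ m = 31.0 pm.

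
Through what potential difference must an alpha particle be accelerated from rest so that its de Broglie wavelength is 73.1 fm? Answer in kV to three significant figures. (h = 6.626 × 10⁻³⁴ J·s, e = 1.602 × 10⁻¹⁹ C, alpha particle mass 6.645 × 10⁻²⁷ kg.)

V = 19.3 kV

p = h/λ = 6.626 × 10⁻³⁴ / 7.310 × 10⁻¹⁴ = 9.064 × 10⁻²¹ kg·m/s.
KE = p²/(2m) = 6.182 × 10⁻¹⁵ J.
V = KE/2e = 6.182 × 10⁻¹⁵ / (2 × 1.602 × 10⁻¹⁹) = 19.3 kV.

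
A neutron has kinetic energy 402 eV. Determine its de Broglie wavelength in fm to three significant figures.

KE = 402 eV = 6.440 × 10⁻¹⁷ J.
p = √(2mKE) = √(2 × 1.675 × 10⁻²⁷ × 6.440 × 10⁻¹⁷) = 4.645 × 10⁻²² kg·m/s.
λ = h/p = 6.626 × 10⁻³⁴ / 4.645 × 10⁻²² = 1.43 × 10⁻¹² m = 1430 fm.

λ = 1430 fm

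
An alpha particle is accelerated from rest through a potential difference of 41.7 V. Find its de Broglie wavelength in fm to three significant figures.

KE = 2eV = 2 × 1.602 × 10⁻¹⁹ × 41.70 = 1.336 × 10⁻¹⁷ J.
p = √(2mKE) = √(2 × 6.645 × 10⁻²⁷ × 1.336 × 10⁻¹⁷) = 4.214 × 10⁻²² kg·m/s.
λ = h/p = 6.626 × 10⁻³⁴ / 4.214 × 10⁻²² = 1.57 × 10⁻¹² m = 1570 fm.

λ = 1570 fm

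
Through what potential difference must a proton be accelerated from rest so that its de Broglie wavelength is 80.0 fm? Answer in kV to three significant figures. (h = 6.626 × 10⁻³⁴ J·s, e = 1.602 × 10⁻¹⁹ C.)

V = 128 kV

p = h/λ = 6.626 × 10⁻³⁴ / 8.000 × 10⁻¹⁴ = 8.282 × 10⁻²¹ kg·m/s.
KE = p²/(2m) = 2.050 × 10⁻¹⁴ J.
V = KE/e = 2.050 × 10⁻¹⁴ / (1.602 × 10⁻¹⁹) = 128 kV.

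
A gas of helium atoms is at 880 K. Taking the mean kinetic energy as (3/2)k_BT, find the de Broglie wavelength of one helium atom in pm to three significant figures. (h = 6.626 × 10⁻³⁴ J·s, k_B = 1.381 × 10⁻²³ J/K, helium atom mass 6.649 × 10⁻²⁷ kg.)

KE = (3/2)k_BT = 1.5 × 1.381 × 10⁻²³ × 880 = 1.823 × 10⁻²⁰ J.
p = √(2mKE) = √(2 × 6.649 × 10⁻²⁷ × 1.823 × 10⁻²⁰) = 1.557 × 10⁻²³ kg·m/s.
λ = h/p = 4.26 × 10⁻¹¹ m = 42.6 pm.

λ = 42.6 pm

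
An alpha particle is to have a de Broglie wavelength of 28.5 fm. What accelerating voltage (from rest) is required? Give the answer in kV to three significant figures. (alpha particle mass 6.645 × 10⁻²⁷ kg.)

p = h/λ = 6.626 × 10⁻³⁴ / 2.850 × 10⁻¹⁴ = 2.325 × 10⁻²⁰ kg·m/s.
KE = p²/(2m) = 4.067 × 10⁻¹⁴ J.
V = KE/2e = 4.067 × 10⁻¹⁴ / (2 × 1.602 × 10⁻¹⁹) = 127 kV.

V = 127 kV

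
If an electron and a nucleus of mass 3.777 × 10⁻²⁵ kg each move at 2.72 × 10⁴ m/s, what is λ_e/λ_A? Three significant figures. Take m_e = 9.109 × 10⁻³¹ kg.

λ_e/λ_A = 4.15 × 10⁵

At fixed v, p = mv so λ = h/(mv) ∝ 1/m.
λ_e/λ_A = m_A/m_e = 3.777 × 10⁻²⁵/9.109 × 10⁻³¹ = 4.15 × 10⁵.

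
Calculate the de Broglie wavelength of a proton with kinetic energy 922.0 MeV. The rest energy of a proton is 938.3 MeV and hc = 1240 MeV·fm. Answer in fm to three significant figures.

Total energy E = KE + m₀c² = 922.0 + 938.3 = 1860.3 MeV.
(pc)² = E² − (m₀c²)² = (1860.3)² − (938.3)² = 2.580 × 10⁶ MeV², so pc = 1606 MeV.
λ = hc/(pc) = 1240 MeV·fm / 1606 MeV = 0.772 fm.

λ = 0.772 fm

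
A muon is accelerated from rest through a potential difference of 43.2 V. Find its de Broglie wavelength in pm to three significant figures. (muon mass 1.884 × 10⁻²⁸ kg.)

KE = eV = 1.602 × 10⁻¹⁹ × 43.20 = 6.921 × 10⁻¹⁸ J.
p = √(2mKE) = √(2 × 1.884 × 10⁻²⁸ × 6.921 × 10⁻¹⁸) = 5.107 × 10⁻²³ kg·m/s.
λ = h/p = 6.626 × 10⁻³⁴ / 5.107 × 10⁻²³ = 1.30 × 10⁻¹¹ m = 13.0 pm.

λ = 13.0 pm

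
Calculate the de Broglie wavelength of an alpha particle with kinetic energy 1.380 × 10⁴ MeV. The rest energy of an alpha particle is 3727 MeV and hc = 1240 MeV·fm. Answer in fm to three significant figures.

λ = 0.0724 fm

Total energy E = KE + m₀c² = 1.380 × 10⁴ + 3727 = 17527 MeV.
(pc)² = E² − (m₀c²)² = (17527)² − (3727)² = 2.933 × 10⁸ MeV², so pc = 1.713 × 10⁴ MeV.
λ = hc/(pc) = 1240 MeV·fm / 1.713 × 10⁴ MeV = 0.0724 fm.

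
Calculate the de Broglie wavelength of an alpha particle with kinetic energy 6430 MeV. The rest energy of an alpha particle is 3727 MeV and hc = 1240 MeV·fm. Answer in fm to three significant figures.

λ = 0.131 fm

Total energy E = KE + m₀c² = 6430 + 3727 = 10157 MeV.
(pc)² = E² − (m₀c²)² = (10157)² − (3727)² = 8.927 × 10⁷ MeV², so pc = 9448 MeV.
λ = hc/(pc) = 1240 MeV·fm / 9448 MeV = 0.131 fm.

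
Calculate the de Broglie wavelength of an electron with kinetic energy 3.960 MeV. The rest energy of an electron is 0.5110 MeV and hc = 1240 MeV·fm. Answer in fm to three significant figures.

Total energy E = KE + m₀c² = 3.960 + 0.5110 = 4.4710 MeV.
(pc)² = E² − (m₀c²)² = (4.4710)² − (0.5110)² = 19.73 MeV², so pc = 4.442 MeV.
λ = hc/(pc) = 1240 MeV·fm / 4.442 MeV = 279 fm.

λ = 279 fm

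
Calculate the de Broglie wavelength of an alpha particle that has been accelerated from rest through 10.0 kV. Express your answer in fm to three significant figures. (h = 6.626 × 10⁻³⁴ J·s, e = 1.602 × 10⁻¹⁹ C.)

λ = 102 fm

KE = 2eV = 2 × 1.602 × 10⁻¹⁹ × 1.000 × 10⁴ = 3.204 × 10⁻¹⁵ J.
p = √(2mKE) = √(2 × 6.645 × 10⁻²⁷ × 3.204 × 10⁻¹⁵) = 6.525 × 10⁻²¹ kg·m/s.
λ = h/p = 6.626 × 10⁻³⁴ / 6.525 × 10⁻²¹ = 1.02 × 10⁻¹³ m = 102 fm.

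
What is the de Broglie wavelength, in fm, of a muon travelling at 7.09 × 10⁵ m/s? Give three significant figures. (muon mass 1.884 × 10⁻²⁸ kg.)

λ = 4960 fm

p = mv = 1.884 × 10⁻²⁸ × 7.09 × 10⁵ = 1.336 × 10⁻²² kg·m/s.
λ = h/p = 6.626 × 10⁻³⁴ / 1.336 × 10⁻²² = 4.96 × 10⁻¹² m = 4960 fm.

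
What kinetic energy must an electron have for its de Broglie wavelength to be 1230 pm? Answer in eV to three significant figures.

KE = 0.994 eV

p = h/λ = 6.626 × 10⁻³⁴ / 1.230 × 10⁻⁹ = 5.387 × 10⁻²⁵ kg·m/s.
KE = p²/(2m) = (5.387 × 10⁻²⁵)² / (2 × 9.109 × 10⁻³¹) = 1.593 × 10⁻¹⁹ J = 0.994 eV.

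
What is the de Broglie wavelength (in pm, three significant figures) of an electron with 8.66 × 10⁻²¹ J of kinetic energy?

λ = 5280 pm

p = √(2mKE) = √(2 × 9.109 × 10⁻³¹ × 8.660 × 10⁻²¹) = 1.256 × 10⁻²⁵ kg·m/s.
λ = h/p = 6.626 × 10⁻³⁴ / 1.256 × 10⁻²⁵ = 5.28 × 10⁻⁹ m = 5280 pm.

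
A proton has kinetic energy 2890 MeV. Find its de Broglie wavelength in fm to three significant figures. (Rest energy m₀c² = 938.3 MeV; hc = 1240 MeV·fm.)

Total energy E = KE + m₀c² = 2890 + 938.3 = 3828.3 MeV.
(pc)² = E² − (m₀c²)² = (3828.3)² − (938.3)² = 1.378 × 10⁷ MeV², so pc = 3712 MeV.
λ = hc/(pc) = 1240 MeV·fm / 3712 MeV = 0.334 fm.

λ = 0.334 fm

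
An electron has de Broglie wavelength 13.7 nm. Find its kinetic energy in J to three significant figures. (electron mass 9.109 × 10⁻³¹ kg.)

p = h/λ = 6.626 × 10⁻³⁴ / 1.370 × 10⁻⁸ = 4.836 × 10⁻²⁶ kg·m/s.
KE = p²/(2m) = (4.836 × 10⁻²⁶)² / (2 × 9.109 × 10⁻³¹) = 1.284 × 10⁻²¹ J = 1.28 × 10⁻²¹ J.

KE = 1.28 × 10⁻²¹ J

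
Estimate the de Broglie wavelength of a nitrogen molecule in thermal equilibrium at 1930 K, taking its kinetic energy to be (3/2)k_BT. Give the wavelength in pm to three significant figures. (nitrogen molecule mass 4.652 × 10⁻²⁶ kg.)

KE = (3/2)k_BT = 1.5 × 1.381 × 10⁻²³ × 1930 = 3.998 × 10⁻²⁰ J.
p = √(2mKE) = √(2 × 4.652 × 10⁻²⁶ × 3.998 × 10⁻²⁰) = 6.099 × 10⁻²³ kg·m/s.
λ = h/p = 1.09 × 10⁻¹¹ m = 10.9 pm.

λ = 10.9 pm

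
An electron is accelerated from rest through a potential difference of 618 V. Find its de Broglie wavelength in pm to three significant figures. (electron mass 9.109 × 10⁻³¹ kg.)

KE = eV = 1.602 × 10⁻¹⁹ × 618.0 = 9.900 × 10⁻¹⁷ J.
p = √(2mKE) = √(2 × 9.109 × 10⁻³¹ × 9.900 × 10⁻¹⁷) = 1.343 × 10⁻²³ kg·m/s.
λ = h/p = 6.626 × 10⁻³⁴ / 1.343 × 10⁻²³ = 4.93 × 10⁻¹¹ m = 49.3 pm.

λ = 49.3 pm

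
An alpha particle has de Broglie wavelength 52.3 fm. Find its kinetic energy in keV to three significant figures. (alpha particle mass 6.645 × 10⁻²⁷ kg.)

KE = 75.4 keV

p = h/λ = 6.626 × 10⁻³⁴ / 5.230 × 10⁻¹⁴ = 1.267 × 10⁻²⁰ kg·m/s.
KE = p²/(2m) = (1.267 × 10⁻²⁰)² / (2 × 6.645 × 10⁻²⁷) = 1.208 × 10⁻¹⁴ J = 75.4 keV.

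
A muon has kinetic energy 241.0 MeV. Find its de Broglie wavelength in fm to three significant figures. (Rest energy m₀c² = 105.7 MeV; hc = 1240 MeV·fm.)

Total energy E = KE + m₀c² = 241.0 + 105.7 = 346.7 MeV.
(pc)² = E² − (m₀c²)² = (346.7)² − (105.7)² = 1.090 × 10⁵ MeV², so pc = 330.2 MeV.
λ = hc/(pc) = 1240 MeV·fm / 330.2 MeV = 3.76 fm.

λ = 3.76 fm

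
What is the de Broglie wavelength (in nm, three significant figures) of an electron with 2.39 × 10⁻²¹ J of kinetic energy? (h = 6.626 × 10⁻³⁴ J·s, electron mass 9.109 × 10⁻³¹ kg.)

λ = 10.0 nm

p = √(2mKE) = √(2 × 9.109 × 10⁻³¹ × 2.390 × 10⁻²¹) = 6.599 × 10⁻²⁶ kg·m/s.
λ = h/p = 6.626 × 10⁻³⁴ / 6.599 × 10⁻²⁶ = 1.00 × 10⁻⁸ m = 10.0 nm.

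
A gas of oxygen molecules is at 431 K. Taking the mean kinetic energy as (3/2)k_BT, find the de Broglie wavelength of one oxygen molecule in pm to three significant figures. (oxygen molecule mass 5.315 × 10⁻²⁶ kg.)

KE = (3/2)k_BT = 1.5 × 1.381 × 10⁻²³ × 431 = 8.928 × 10⁻²¹ J.
p = √(2mKE) = √(2 × 5.315 × 10⁻²⁶ × 8.928 × 10⁻²¹) = 3.081 × 10⁻²³ kg·m/s.
λ = h/p = 2.15 × 10⁻¹¹ m = 21.5 pm.

λ = 21.5 pm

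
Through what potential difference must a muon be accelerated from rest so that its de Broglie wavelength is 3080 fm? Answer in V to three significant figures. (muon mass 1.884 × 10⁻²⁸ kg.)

p = h/λ = 6.626 × 10⁻³⁴ / 3.080 × 10⁻¹² = 2.151 × 10⁻²² kg·m/s.
KE = p²/(2m) = 1.228 × 10⁻¹⁶ J.
V = KE/e = 1.228 × 10⁻¹⁶ / (1.602 × 10⁻¹⁹) = 767 V.

V = 767 V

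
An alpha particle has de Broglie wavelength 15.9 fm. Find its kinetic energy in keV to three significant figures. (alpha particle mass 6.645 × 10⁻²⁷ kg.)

p = h/λ = 6.626 × 10⁻³⁴ / 1.590 × 10⁻¹⁴ = 4.167 × 10⁻²⁰ kg·m/s.
KE = p²/(2m) = (4.167 × 10⁻²⁰)² / (2 × 6.645 × 10⁻²⁷) = 1.307 × 10⁻¹³ J = 816 keV.

KE = 816 keV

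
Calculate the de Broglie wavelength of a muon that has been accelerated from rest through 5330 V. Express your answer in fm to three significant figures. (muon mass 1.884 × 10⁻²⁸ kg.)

KE = eV = 1.602 × 10⁻¹⁹ × 5330 = 8.539 × 10⁻¹⁶ J.
p = √(2mKE) = √(2 × 1.884 × 10⁻²⁸ × 8.539 × 10⁻¹⁶) = 5.672 × 10⁻²² kg·m/s.
λ = h/p = 6.626 × 10⁻³⁴ / 5.672 × 10⁻²² = 1.17 × 10⁻¹² m = 1170 fm.

λ = 1170 fm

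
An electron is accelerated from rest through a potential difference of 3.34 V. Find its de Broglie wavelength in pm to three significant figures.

KE = eV = 1.602 × 10⁻¹⁹ × 3.340 = 5.351 × 10⁻¹⁹ J.
p = √(2mKE) = √(2 × 9.109 × 10⁻³¹ × 5.351 × 10⁻¹⁹) = 9.873 × 10⁻²⁵ kg·m/s.
λ = h/p = 6.626 × 10⁻³⁴ / 9.873 × 10⁻²⁵ = 6.71 × 10⁻¹⁰ m = 671 pm.

λ = 671 pm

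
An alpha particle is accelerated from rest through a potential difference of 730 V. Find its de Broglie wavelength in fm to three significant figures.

KE = 2eV = 2 × 1.602 × 10⁻¹⁹ × 730.0 = 2.339 × 10⁻¹⁶ J.
p = √(2mKE) = √(2 × 6.645 × 10⁻²⁷ × 2.339 × 10⁻¹⁶) = 1.763 × 10⁻²¹ kg·m/s.
λ = h/p = 6.626 × 10⁻³⁴ / 1.763 × 10⁻²¹ = 3.76 × 10⁻¹³ m = 376 fm.

λ = 376 fm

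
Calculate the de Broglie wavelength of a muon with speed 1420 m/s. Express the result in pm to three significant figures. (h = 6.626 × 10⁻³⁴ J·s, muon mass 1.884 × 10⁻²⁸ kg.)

p = mv = 1.884 × 10⁻²⁸ × 1420 = 2.675 × 10⁻²⁵ kg·m/s.
λ = h/p = 6.626 × 10⁻³⁴ / 2.675 × 10⁻²⁵ = 2.48 × 10⁻⁹ m = 2480 pm.

λ = 2480 pm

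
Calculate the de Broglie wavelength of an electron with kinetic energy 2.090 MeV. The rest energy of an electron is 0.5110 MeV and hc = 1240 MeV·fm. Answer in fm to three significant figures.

Total energy E = KE + m₀c² = 2.090 + 0.5110 = 2.6010 MeV.
(pc)² = E² − (m₀c²)² = (2.6010)² − (0.5110)² = 6.504 MeV², so pc = 2.550 MeV.
λ = hc/(pc) = 1240 MeV·fm / 2.550 MeV = 486 fm.

λ = 486 fm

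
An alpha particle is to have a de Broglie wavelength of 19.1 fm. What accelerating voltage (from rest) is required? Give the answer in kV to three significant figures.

p = h/λ = 6.626 × 10⁻³⁴ / 1.910 × 10⁻¹⁴ = 3.469 × 10⁻²⁰ kg·m/s.
KE = p²/(2m) = 9.055 × 10⁻¹⁴ J.
V = KE/2e = 9.055 × 10⁻¹⁴ / (2 × 1.602 × 10⁻¹⁹) = 283 kV.

V = 283 kV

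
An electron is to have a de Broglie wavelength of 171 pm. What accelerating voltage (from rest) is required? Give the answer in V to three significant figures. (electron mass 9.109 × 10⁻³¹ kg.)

V = 51.4 V

p = h/λ = 6.626 × 10⁻³⁴ / 1.710 × 10⁻¹⁰ = 3.875 × 10⁻²⁴ kg·m/s.
KE = p²/(2m) = 8.242 × 10⁻¹⁸ J.
V = KE/e = 8.242 × 10⁻¹⁸ / (1.602 × 10⁻¹⁹) = 51.4 V.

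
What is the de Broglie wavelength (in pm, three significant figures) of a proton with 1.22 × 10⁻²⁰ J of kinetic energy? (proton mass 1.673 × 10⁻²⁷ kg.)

λ = 104 pm

p = √(2mKE) = √(2 × 1.673 × 10⁻²⁷ × 1.220 × 10⁻²⁰) = 6.389 × 10⁻²⁴ kg·m/s.
λ = h/p = 6.626 × 10⁻³⁴ / 6.389 × 10⁻²⁴ = 1.04 × 10⁻¹⁰ m = 104 pm.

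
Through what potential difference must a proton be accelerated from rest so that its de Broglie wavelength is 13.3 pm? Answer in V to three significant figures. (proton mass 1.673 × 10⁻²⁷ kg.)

V = 4.63 V

p = h/λ = 6.626 × 10⁻³⁴ / 1.330 × 10⁻¹¹ = 4.982 × 10⁻²³ kg·m/s.
KE = p²/(2m) = 7.418 × 10⁻¹⁹ J.
V = KE/e = 7.418 × 10⁻¹⁹ / (1.602 × 10⁻¹⁹) = 4.63 V.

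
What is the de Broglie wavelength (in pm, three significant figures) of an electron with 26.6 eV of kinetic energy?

KE = 26.6 eV = 4.261 × 10⁻¹⁸ J.
p = √(2mKE) = √(2 × 9.109 × 10⁻³¹ × 4.261 × 10⁻¹⁸) = 2.786 × 10⁻²⁴ kg·m/s.
λ = h/p = 6.626 × 10⁻³⁴ / 2.786 × 10⁻²⁴ = 2.38 × 10⁻¹⁰ m = 238 pm.

λ = 238 pm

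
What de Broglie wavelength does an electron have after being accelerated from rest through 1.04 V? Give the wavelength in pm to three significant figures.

λ = 1200 pm

KE = eV = 1.602 × 10⁻¹⁹ × 1.040 = 1.666 × 10⁻¹⁹ J.
p = √(2mKE) = √(2 × 9.109 × 10⁻³¹ × 1.666 × 10⁻¹⁹) = 5.509 × 10⁻²⁵ kg·m/s.
λ = h/p = 6.626 × 10⁻³⁴ / 5.509 × 10⁻²⁵ = 1.20 × 10⁻⁹ m = 1200 pm.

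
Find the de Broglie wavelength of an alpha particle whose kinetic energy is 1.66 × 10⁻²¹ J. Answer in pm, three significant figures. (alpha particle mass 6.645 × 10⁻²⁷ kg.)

λ = 141 pm

p = √(2mKE) = √(2 × 6.645 × 10⁻²⁷ × 1.660 × 10⁻²¹) = 4.697 × 10⁻²⁴ kg·m/s.
λ = h/p = 6.626 × 10⁻³⁴ / 4.697 × 10⁻²⁴ = 1.41 × 10⁻¹⁰ m = 141 pm.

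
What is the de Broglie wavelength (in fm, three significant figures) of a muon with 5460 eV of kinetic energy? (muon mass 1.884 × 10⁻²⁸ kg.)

λ = 1150 fm

KE = 5460 eV = 8.747 × 10⁻¹⁶ J.
p = √(2mKE) = √(2 × 1.884 × 10⁻²⁸ × 8.747 × 10⁻¹⁶) = 5.741 × 10⁻²² kg·m/s.
λ = h/p = 6.626 × 10⁻³⁴ / 5.741 × 10⁻²² = 1.15 × 10⁻¹² m = 1150 fm.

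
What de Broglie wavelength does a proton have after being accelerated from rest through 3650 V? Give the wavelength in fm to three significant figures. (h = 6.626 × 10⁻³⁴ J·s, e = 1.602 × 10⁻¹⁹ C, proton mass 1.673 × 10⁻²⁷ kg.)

λ = 474 fm

KE = eV = 1.602 × 10⁻¹⁹ × 3650 = 5.847 × 10⁻¹⁶ J.
p = √(2mKE) = √(2 × 1.673 × 10⁻²⁷ × 5.847 × 10⁻¹⁶) = 1.399 × 10⁻²¹ kg·m/s.
λ = h/p = 6.626 × 10⁻³⁴ / 1.399 × 10⁻²¹ = 4.74 × 10⁻¹³ m = 474 fm.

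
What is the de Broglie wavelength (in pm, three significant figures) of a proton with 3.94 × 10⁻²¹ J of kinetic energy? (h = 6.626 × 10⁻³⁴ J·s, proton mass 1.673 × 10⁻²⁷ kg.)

p = √(2mKE) = √(2 × 1.673 × 10⁻²⁷ × 3.940 × 10⁻²¹) = 3.631 × 10⁻²⁴ kg·m/s.
λ = h/p = 6.626 × 10⁻³⁴ / 3.631 × 10⁻²⁴ = 1.82 × 10⁻¹⁰ m = 182 pm.

λ = 182 pm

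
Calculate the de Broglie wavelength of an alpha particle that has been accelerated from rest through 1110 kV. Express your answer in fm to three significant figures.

λ = 9.64 fm

KE = 2eV = 2 × 1.602 × 10⁻¹⁹ × 1.110 × 10⁶ = 3.556 × 10⁻¹³ J.
p = √(2mKE) = √(2 × 6.645 × 10⁻²⁷ × 3.556 × 10⁻¹³) = 6.875 × 10⁻²⁰ kg·m/s.
λ = h/p = 6.626 × 10⁻³⁴ / 6.875 × 10⁻²⁰ = 9.64 × 10⁻¹⁵ m = 9.64 fm.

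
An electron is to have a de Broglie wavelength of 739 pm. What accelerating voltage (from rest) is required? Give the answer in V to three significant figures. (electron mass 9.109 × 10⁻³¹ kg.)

V = 2.75 V

p = h/λ = 6.626 × 10⁻³⁴ / 7.390 × 10⁻¹⁰ = 8.966 × 10⁻²⁵ kg·m/s.
KE = p²/(2m) = 4.413 × 10⁻¹⁹ J.
V = KE/e = 4.413 × 10⁻¹⁹ / (1.602 × 10⁻¹⁹) = 2.75 V.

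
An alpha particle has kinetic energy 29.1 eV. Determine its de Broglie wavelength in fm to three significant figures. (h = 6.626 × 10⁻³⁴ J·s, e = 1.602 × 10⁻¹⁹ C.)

λ = 2660 fm

KE = 29.1 eV = 4.662 × 10⁻¹⁸ J.
p = √(2mKE) = √(2 × 6.645 × 10⁻²⁷ × 4.662 × 10⁻¹⁸) = 2.489 × 10⁻²² kg·m/s.
λ = h/p = 6.626 × 10⁻³⁴ / 2.489 × 10⁻²² = 2.66 × 10⁻¹² m = 2660 fm.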